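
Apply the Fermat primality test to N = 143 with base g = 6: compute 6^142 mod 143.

69

6^1 ≡ 6 (mod 143)
6^2 ≡ 6^2 = 36 ≡ 36 (mod 143)
6^4 ≡ 36^2 = 1296 ≡ 9 (mod 143)
6^8 ≡ 9^2 = 81 ≡ 81 (mod 143)
6^16 ≡ 81^2 = 6561 ≡ 126 (mod 143)
6^32 ≡ 126^2 = 15876 ≡ 3 (mod 143)
6^64 ≡ 3^2 = 9 ≡ 9 (mod 143)
6^128 ≡ 9^2 = 81 ≡ 81 (mod 143)
142 = 128 + 8 + 4 + 2 in binary powers of 2.
So 6^142 ≡ 81 · 81 · 9 · 36 ≡ 69 (mod 143).
Since 69 ≠ 1, base 6 is a Fermat witness: 143 is composite.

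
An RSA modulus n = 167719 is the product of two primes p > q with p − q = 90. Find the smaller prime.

367

Since p = q + 90, we have 167719 = q(q + 90), so q² + 90q − 167719 = 0.
Discriminant: 90² + 4·167719 = 8100 + 670876 = 678976; √678976 = 824.
q = (−90 + 824)/2 = 367, and p = q + 90 = 457.
Check: 367 · 457 = 167719.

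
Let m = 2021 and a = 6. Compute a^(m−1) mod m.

1511

6^1 ≡ 6 (mod 2021)
6^2 ≡ 6^2 = 36 ≡ 36 (mod 2021)
6^4 ≡ 36^2 = 1296 ≡ 1296 (mod 2021)
6^8 ≡ 1296^2 = 1679616 ≡ 165 (mod 2021)
6^16 ≡ 165^2 = 27225 ≡ 952 (mod 2021)
6^32 ≡ 952^2 = 906304 ≡ 896 (mod 2021)
6^64 ≡ 896^2 = 802816 ≡ 479 (mod 2021)
6^128 ≡ 479^2 = 229441 ≡ 1068 (mod 2021)
6^256 ≡ 1068^2 = 1140624 ≡ 780 (mod 2021)
6^512 ≡ 780^2 = 608400 ≡ 79 (mod 2021)
6^1024 ≡ 79^2 = 6241 ≡ 178 (mod 2021)
2020 = 1024 + 512 + 256 + 128 + 64 + 32 + 4 in binary powers of 2.
So 6^2020 ≡ 178 · 79 · 780 · 1068 · 479 · 896 · 1296 ≡ 1511 (mod 2021).
Since 1511 ≠ 1, base 6 is a Fermat witness: 2021 is composite.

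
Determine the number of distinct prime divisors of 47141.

47141 = 17 · 2773
2773 = 47 · 59
47141 = 17 · 47 · 59, which has 3 distinct prime factors.

3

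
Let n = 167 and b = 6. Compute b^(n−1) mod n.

6^1 ≡ 6 (mod 167)
6^2 ≡ 6^2 = 36 ≡ 36 (mod 167)
6^4 ≡ 36^2 = 1296 ≡ 127 (mod 167)
6^8 ≡ 127^2 = 16129 ≡ 97 (mod 167)
6^16 ≡ 97^2 = 9409 ≡ 57 (mod 167)
6^32 ≡ 57^2 = 3249 ≡ 76 (mod 167)
6^64 ≡ 76^2 = 5776 ≡ 98 (mod 167)
6^128 ≡ 98^2 = 9604 ≡ 85 (mod 167)
166 = 128 + 32 + 4 + 2 in binary powers of 2.
So 6^166 ≡ 85 · 76 · 127 · 36 ≡ 1 (mod 167).
Since the result is 1, base 6 gives no evidence that 167 is composite.

1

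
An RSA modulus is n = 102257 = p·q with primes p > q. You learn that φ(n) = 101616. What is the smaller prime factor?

φ(n) = (p−1)(q−1) = n − (p+q) + 1, so p + q = 102257 − 101616 + 1 = 642.
p and q are the roots of t² − 642t + 102257 = 0.
Discriminant: 642² − 4·102257 = 412164 − 409028 = 3136; √3136 = 56.
q = (642 − 56)/2 = 293, p = (642 + 56)/2 = 349.
Check: 293 · 349 = 102257.

293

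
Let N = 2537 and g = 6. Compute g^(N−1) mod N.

6^1 ≡ 6 (mod 2537)
6^2 ≡ 6^2 = 36 ≡ 36 (mod 2537)
6^4 ≡ 36^2 = 1296 ≡ 1296 (mod 2537)
6^8 ≡ 1296^2 = 1679616 ≡ 122 (mod 2537)
6^16 ≡ 122^2 = 14884 ≡ 2199 (mod 2537)
6^32 ≡ 2199^2 = 4835601 ≡ 79 (mod 2537)
6^64 ≡ 79^2 = 6241 ≡ 1167 (mod 2537)
6^128 ≡ 1167^2 = 1361889 ≡ 2057 (mod 2537)
6^256 ≡ 2057^2 = 4231249 ≡ 2070 (mod 2537)
6^512 ≡ 2070^2 = 4284900 ≡ 2444 (mod 2537)
6^1024 ≡ 2444^2 = 5973136 ≡ 1038 (mod 2537)
6^2048 ≡ 1038^2 = 1077444 ≡ 1756 (mod 2537)
2536 = 2048 + 256 + 128 + 64 + 32 + 8 in binary powers of 2.
So 6^2536 ≡ 1756 · 2070 · 2057 · 1167 · 79 · 122 ≡ 2113 (mod 2537).
Since 2113 ≠ 1, base 6 is a Fermat witness: 2537 is composite.

2113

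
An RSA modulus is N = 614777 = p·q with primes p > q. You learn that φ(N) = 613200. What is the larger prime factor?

877

φ(n) = (p−1)(q−1) = n − (p+q) + 1, so p + q = 614777 − 613200 + 1 = 1578.
p and q are the roots of t² − 1578t + 614777 = 0.
Discriminant: 1578² − 4·614777 = 2490084 − 2459108 = 30976; √30976 = 176.
q = (1578 − 176)/2 = 701, p = (1578 + 176)/2 = 877.
Check: 701 · 877 = 614777.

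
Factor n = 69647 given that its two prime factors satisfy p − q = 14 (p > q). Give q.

257

Since p = q + 14, we have 69647 = q(q + 14), so q² + 14q − 69647 = 0.
Discriminant: 14² + 4·69647 = 196 + 278588 = 278784; √278784 = 528.
q = (−14 + 528)/2 = 257, and p = q + 14 = 271.
Check: 257 · 271 = 69647.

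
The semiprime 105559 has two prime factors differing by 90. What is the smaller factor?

Since p = q + 90, we have 105559 = q(q + 90), so q² + 90q − 105559 = 0.
Discriminant: 90² + 4·105559 = 8100 + 422236 = 430336; √430336 = 656.
q = (−90 + 656)/2 = 283, and p = q + 90 = 373.
Check: 283 · 373 = 105559.

283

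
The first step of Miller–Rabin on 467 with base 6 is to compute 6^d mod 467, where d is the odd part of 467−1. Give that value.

466

467 − 1 = 466 = 2^1 · 233, so d = 233.
6^1 ≡ 6 (mod 467)
6^2 ≡ 6^2 = 36 ≡ 36 (mod 467)
6^4 ≡ 36^2 = 1296 ≡ 362 (mod 467)
6^8 ≡ 362^2 = 131044 ≡ 284 (mod 467)
6^16 ≡ 284^2 = 80656 ≡ 332 (mod 467)
6^32 ≡ 332^2 = 110224 ≡ 12 (mod 467)
6^64 ≡ 12^2 = 144 ≡ 144 (mod 467)
6^128 ≡ 144^2 = 20736 ≡ 188 (mod 467)
233 = 128 + 64 + 32 + 8 + 1 in binary powers of 2.
So 6^233 ≡ 188 · 144 · 12 · 284 · 6 ≡ 466 (mod 467).
Since 6^d ≡ 466 (mod 467), base 6 does not prove 467 composite.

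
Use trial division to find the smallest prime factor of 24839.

24839 is odd.
Digit sum 26, not divisible by 3.
Ends in 9: not divisible by 5.
7: 24839 = 7·3548 + 3
11: 24839 = 11·2258 + 1
13: 24839 = 13·1910 + 9
17: 24839 = 17·1461 + 2
19: 24839 = 19·1307 + 6
23: 24839 = 23·1079 + 22
29: 24839 = 29·856 + 15
31: 24839 = 31·801 + 8
37: 24839 = 37·671 + 12
41: 24839 = 41·605 + 34
43: 24839 = 43·577 + 28
47: 24839 = 47·528 + 23
53: 24839 = 53·468 + 35
59: 24839 = 59·421

59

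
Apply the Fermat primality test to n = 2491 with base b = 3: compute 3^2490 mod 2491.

1011

3^1 ≡ 3 (mod 2491)
3^2 ≡ 3^2 = 9 ≡ 9 (mod 2491)
3^4 ≡ 9^2 = 81 ≡ 81 (mod 2491)
3^8 ≡ 81^2 = 6561 ≡ 1579 (mod 2491)
3^16 ≡ 1579^2 = 2493241 ≡ 2241 (mod 2491)
3^32 ≡ 2241^2 = 5022081 ≡ 225 (mod 2491)
3^64 ≡ 225^2 = 50625 ≡ 805 (mod 2491)
3^128 ≡ 805^2 = 648025 ≡ 365 (mod 2491)
3^256 ≡ 365^2 = 133225 ≡ 1202 (mod 2491)
3^512 ≡ 1202^2 = 1444804 ≡ 24 (mod 2491)
3^1024 ≡ 24^2 = 576 ≡ 576 (mod 2491)
3^2048 ≡ 576^2 = 331776 ≡ 473 (mod 2491)
2490 = 2048 + 256 + 128 + 32 + 16 + 8 + 2 in binary powers of 2.
So 3^2490 ≡ 473 · 1202 · 365 · 225 · 2241 · 1579 · 9 ≡ 1011 (mod 2491).
Since 1011 ≠ 1, base 3 is a Fermat witness: 2491 is composite.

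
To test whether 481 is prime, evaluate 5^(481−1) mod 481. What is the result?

5^1 ≡ 5 (mod 481)
5^2 ≡ 5^2 = 25 ≡ 25 (mod 481)
5^4 ≡ 25^2 = 625 ≡ 144 (mod 481)
5^8 ≡ 144^2 = 20736 ≡ 53 (mod 481)
5^16 ≡ 53^2 = 2809 ≡ 404 (mod 481)
5^32 ≡ 404^2 = 163216 ≡ 157 (mod 481)
5^64 ≡ 157^2 = 24649 ≡ 118 (mod 481)
5^128 ≡ 118^2 = 13924 ≡ 456 (mod 481)
5^256 ≡ 456^2 = 207936 ≡ 144 (mod 481)
480 = 256 + 128 + 64 + 32 in binary powers of 2.
So 5^480 ≡ 144 · 456 · 118 · 157 ≡ 417 (mod 481).
Since 417 ≠ 1, base 5 is a Fermat witness: 481 is composite.

417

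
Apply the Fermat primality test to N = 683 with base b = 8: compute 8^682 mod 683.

8^1 ≡ 8 (mod 683)
8^2 ≡ 8^2 = 64 ≡ 64 (mod 683)
8^4 ≡ 64^2 = 4096 ≡ 681 (mod 683)
8^8 ≡ 681^2 = 463761 ≡ 4 (mod 683)
8^16 ≡ 4^2 = 16 ≡ 16 (mod 683)
8^32 ≡ 16^2 = 256 ≡ 256 (mod 683)
8^64 ≡ 256^2 = 65536 ≡ 651 (mod 683)
8^128 ≡ 651^2 = 423801 ≡ 341 (mod 683)
8^256 ≡ 341^2 = 116281 ≡ 171 (mod 683)
8^512 ≡ 171^2 = 29241 ≡ 555 (mod 683)
682 = 512 + 128 + 32 + 8 + 2 in binary powers of 2.
So 8^682 ≡ 555 · 341 · 256 · 4 · 64 ≡ 1 (mod 683).
Since the result is 1, base 8 gives no evidence that 683 is composite.

1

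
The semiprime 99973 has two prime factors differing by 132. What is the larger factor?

389

Since p = q + 132, we have 99973 = q(q + 132), so q² + 132q − 99973 = 0.
Discriminant: 132² + 4·99973 = 17424 + 399892 = 417316; √417316 = 646.
q = (−132 + 646)/2 = 257, and p = q + 132 = 389.
Check: 257 · 389 = 99973.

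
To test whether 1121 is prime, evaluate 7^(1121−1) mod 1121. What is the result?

558

7^1 ≡ 7 (mod 1121)
7^2 ≡ 7^2 = 49 ≡ 49 (mod 1121)
7^4 ≡ 49^2 = 2401 ≡ 159 (mod 1121)
7^8 ≡ 159^2 = 25281 ≡ 619 (mod 1121)
7^16 ≡ 619^2 = 383161 ≡ 900 (mod 1121)
7^32 ≡ 900^2 = 810000 ≡ 638 (mod 1121)
7^64 ≡ 638^2 = 407044 ≡ 121 (mod 1121)
7^128 ≡ 121^2 = 14641 ≡ 68 (mod 1121)
7^256 ≡ 68^2 = 4624 ≡ 140 (mod 1121)
7^512 ≡ 140^2 = 19600 ≡ 543 (mod 1121)
7^1024 ≡ 543^2 = 294849 ≡ 26 (mod 1121)
1120 = 1024 + 64 + 32 in binary powers of 2.
So 7^1120 ≡ 26 · 121 · 638 ≡ 558 (mod 1121).
Since 558 ≠ 1, base 7 is a Fermat witness: 1121 is composite.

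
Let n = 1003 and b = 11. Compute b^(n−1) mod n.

661

11^1 ≡ 11 (mod 1003)
11^2 ≡ 11^2 = 121 ≡ 121 (mod 1003)
11^4 ≡ 121^2 = 14641 ≡ 599 (mod 1003)
11^8 ≡ 599^2 = 358801 ≡ 730 (mod 1003)
11^16 ≡ 730^2 = 532900 ≡ 307 (mod 1003)
11^32 ≡ 307^2 = 94249 ≡ 970 (mod 1003)
11^64 ≡ 970^2 = 940900 ≡ 86 (mod 1003)
11^128 ≡ 86^2 = 7396 ≡ 375 (mod 1003)
11^256 ≡ 375^2 = 140625 ≡ 205 (mod 1003)
11^512 ≡ 205^2 = 42025 ≡ 902 (mod 1003)
1002 = 512 + 256 + 128 + 64 + 32 + 8 + 2 in binary powers of 2.
So 11^1002 ≡ 902 · 205 · 375 · 86 · 970 · 730 · 121 ≡ 661 (mod 1003).
Since 661 ≠ 1, base 11 is a Fermat witness: 1003 is composite.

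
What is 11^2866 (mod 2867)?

914

11^1 ≡ 11 (mod 2867)
11^2 ≡ 11^2 = 121 ≡ 121 (mod 2867)
11^4 ≡ 121^2 = 14641 ≡ 306 (mod 2867)
11^8 ≡ 306^2 = 93636 ≡ 1892 (mod 2867)
11^16 ≡ 1892^2 = 3579664 ≡ 1648 (mod 2867)
11^32 ≡ 1648^2 = 2715904 ≡ 855 (mod 2867)
11^64 ≡ 855^2 = 731025 ≡ 2807 (mod 2867)
11^128 ≡ 2807^2 = 7879249 ≡ 733 (mod 2867)
11^256 ≡ 733^2 = 537289 ≡ 1160 (mod 2867)
11^512 ≡ 1160^2 = 1345600 ≡ 977 (mod 2867)
11^1024 ≡ 977^2 = 954529 ≡ 2685 (mod 2867)
11^2048 ≡ 2685^2 = 7209225 ≡ 1587 (mod 2867)
2866 = 2048 + 512 + 256 + 32 + 16 + 2 in binary powers of 2.
So 11^2866 ≡ 1587 · 977 · 1160 · 855 · 1648 · 121 ≡ 914 (mod 2867).
Since 914 ≠ 1, base 11 is a Fermat witness: 2867 is composite.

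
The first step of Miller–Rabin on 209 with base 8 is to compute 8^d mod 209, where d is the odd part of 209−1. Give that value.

160

209 − 1 = 208 = 2^4 · 13, so d = 13.
8^1 ≡ 8 (mod 209)
8^2 ≡ 8^2 = 64 ≡ 64 (mod 209)
8^4 ≡ 64^2 = 4096 ≡ 125 (mod 209)
8^8 ≡ 125^2 = 15625 ≡ 159 (mod 209)
13 = 8 + 4 + 1 in binary powers of 2.
So 8^13 ≡ 159 · 125 · 8 ≡ 160 (mod 209).
Squaring chain: 160 → 102 → 163 → 26; never reaches −1, so base 8 is a Miller–Rabin witness that 209 is composite.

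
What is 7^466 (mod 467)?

7^1 ≡ 7 (mod 467)
7^2 ≡ 7^2 = 49 ≡ 49 (mod 467)
7^4 ≡ 49^2 = 2401 ≡ 66 (mod 467)
7^8 ≡ 66^2 = 4356 ≡ 153 (mod 467)
7^16 ≡ 153^2 = 23409 ≡ 59 (mod 467)
7^32 ≡ 59^2 = 3481 ≡ 212 (mod 467)
7^64 ≡ 212^2 = 44944 ≡ 112 (mod 467)
7^128 ≡ 112^2 = 12544 ≡ 402 (mod 467)
7^256 ≡ 402^2 = 161604 ≡ 22 (mod 467)
466 = 256 + 128 + 64 + 16 + 2 in binary powers of 2.
So 7^466 ≡ 22 · 402 · 112 · 59 · 49 ≡ 1 (mod 467).
Since the result is 1, base 7 gives no evidence that 467 is composite.

1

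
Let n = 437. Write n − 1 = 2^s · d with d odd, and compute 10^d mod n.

352

437 − 1 = 436 = 2^2 · 109, so d = 109.
10^1 ≡ 10 (mod 437)
10^2 ≡ 10^2 = 100 ≡ 100 (mod 437)
10^4 ≡ 100^2 = 10000 ≡ 386 (mod 437)
10^8 ≡ 386^2 = 148996 ≡ 416 (mod 437)
10^16 ≡ 416^2 = 173056 ≡ 4 (mod 437)
10^32 ≡ 4^2 = 16 ≡ 16 (mod 437)
10^64 ≡ 16^2 = 256 ≡ 256 (mod 437)
109 = 64 + 32 + 8 + 4 + 1 in binary powers of 2.
So 10^109 ≡ 256 · 16 · 416 · 386 · 10 ≡ 352 (mod 437).
Squaring chain: 352 → 233; never reaches −1, so base 10 is a Miller–Rabin witness that 437 is composite.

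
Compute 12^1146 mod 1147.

1025

12^1 ≡ 12 (mod 1147)
12^2 ≡ 12^2 = 144 ≡ 144 (mod 1147)
12^4 ≡ 144^2 = 20736 ≡ 90 (mod 1147)
12^8 ≡ 90^2 = 8100 ≡ 71 (mod 1147)
12^16 ≡ 71^2 = 5041 ≡ 453 (mod 1147)
12^32 ≡ 453^2 = 205209 ≡ 1043 (mod 1147)
12^64 ≡ 1043^2 = 1087849 ≡ 493 (mod 1147)
12^128 ≡ 493^2 = 243049 ≡ 1032 (mod 1147)
12^256 ≡ 1032^2 = 1065024 ≡ 608 (mod 1147)
12^512 ≡ 608^2 = 369664 ≡ 330 (mod 1147)
12^1024 ≡ 330^2 = 108900 ≡ 1082 (mod 1147)
1146 = 1024 + 64 + 32 + 16 + 8 + 2 in binary powers of 2.
So 12^1146 ≡ 1082 · 493 · 1043 · 453 · 71 · 144 ≡ 1025 (mod 1147).
Since 1025 ≠ 1, base 12 is a Fermat witness: 1147 is composite.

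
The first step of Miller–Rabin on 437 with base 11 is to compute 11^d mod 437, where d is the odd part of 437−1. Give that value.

182

437 − 1 = 436 = 2^2 · 109, so d = 109.
11^1 ≡ 11 (mod 437)
11^2 ≡ 11^2 = 121 ≡ 121 (mod 437)
11^4 ≡ 121^2 = 14641 ≡ 220 (mod 437)
11^8 ≡ 220^2 = 48400 ≡ 330 (mod 437)
11^16 ≡ 330^2 = 108900 ≡ 87 (mod 437)
11^32 ≡ 87^2 = 7569 ≡ 140 (mod 437)
11^64 ≡ 140^2 = 19600 ≡ 372 (mod 437)
109 = 64 + 32 + 8 + 4 + 1 in binary powers of 2.
So 11^109 ≡ 372 · 140 · 330 · 220 · 11 ≡ 182 (mod 437).
Squaring chain: 182 → 349; never reaches −1, so base 11 is a Miller–Rabin witness that 437 is composite.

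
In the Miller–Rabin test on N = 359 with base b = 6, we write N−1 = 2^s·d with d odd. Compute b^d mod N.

359 − 1 = 358 = 2^1 · 179, so d = 179.
6^1 ≡ 6 (mod 359)
6^2 ≡ 6^2 = 36 ≡ 36 (mod 359)
6^4 ≡ 36^2 = 1296 ≡ 219 (mod 359)
6^8 ≡ 219^2 = 47961 ≡ 214 (mod 359)
6^16 ≡ 214^2 = 45796 ≡ 203 (mod 359)
6^32 ≡ 203^2 = 41209 ≡ 283 (mod 359)
6^64 ≡ 283^2 = 80089 ≡ 32 (mod 359)
6^128 ≡ 32^2 = 1024 ≡ 306 (mod 359)
179 = 128 + 32 + 16 + 2 + 1 in binary powers of 2.
So 6^179 ≡ 306 · 283 · 203 · 36 · 6 ≡ 1 (mod 359).
Since 6^d ≡ 1 (mod 359), base 6 does not prove 359 composite.

1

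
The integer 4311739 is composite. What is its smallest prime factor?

43

4311739 is odd.
Digit sum 28, not divisible by 3.
Ends in 9: not divisible by 5.
7: 4311739 = 7·615962 + 5
11: 4311739 = 11·391976 + 3
13: 4311739 = 13·331672 + 3
17: 4311739 = 17·253631 + 12
19: 4311739 = 19·226933 + 12
23: 4311739 = 23·187466 + 21
29: 4311739 = 29·148680 + 19
31: 4311739 = 31·139088 + 11
37: 4311739 = 37·116533 + 18
41: 4311739 = 41·105164 + 15
43: 4311739 = 43·100273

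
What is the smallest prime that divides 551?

551 is odd.
Digit sum 11, not divisible by 3.
Ends in 1: not divisible by 5.
7: 551 = 7·78 + 5
11: 551 = 11·50 + 1
13: 551 = 13·42 + 5
17: 551 = 17·32 + 7
19: 551 = 19·29

19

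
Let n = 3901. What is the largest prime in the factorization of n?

3901 = 47 · 83
83 is prime.
So 3901 = 47 · 83; the largest prime factor is 83.

83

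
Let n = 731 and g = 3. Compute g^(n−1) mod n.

195

3^1 ≡ 3 (mod 731)
3^2 ≡ 3^2 = 9 ≡ 9 (mod 731)
3^4 ≡ 9^2 = 81 ≡ 81 (mod 731)
3^8 ≡ 81^2 = 6561 ≡ 713 (mod 731)
3^16 ≡ 713^2 = 508369 ≡ 324 (mod 731)
3^32 ≡ 324^2 = 104976 ≡ 443 (mod 731)
3^64 ≡ 443^2 = 196249 ≡ 341 (mod 731)
3^128 ≡ 341^2 = 116281 ≡ 52 (mod 731)
3^256 ≡ 52^2 = 2704 ≡ 511 (mod 731)
3^512 ≡ 511^2 = 261121 ≡ 154 (mod 731)
730 = 512 + 128 + 64 + 16 + 8 + 2 in binary powers of 2.
So 3^730 ≡ 154 · 52 · 341 · 324 · 713 · 9 ≡ 195 (mod 731).
Since 195 ≠ 1, base 3 is a Fermat witness: 731 is composite.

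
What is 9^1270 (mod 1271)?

532

9^1 ≡ 9 (mod 1271)
9^2 ≡ 9^2 = 81 ≡ 81 (mod 1271)
9^4 ≡ 81^2 = 6561 ≡ 206 (mod 1271)
9^8 ≡ 206^2 = 42436 ≡ 493 (mod 1271)
9^16 ≡ 493^2 = 243049 ≡ 288 (mod 1271)
9^32 ≡ 288^2 = 82944 ≡ 329 (mod 1271)
9^64 ≡ 329^2 = 108241 ≡ 206 (mod 1271)
9^128 ≡ 206^2 = 42436 ≡ 493 (mod 1271)
9^256 ≡ 493^2 = 243049 ≡ 288 (mod 1271)
9^512 ≡ 288^2 = 82944 ≡ 329 (mod 1271)
9^1024 ≡ 329^2 = 108241 ≡ 206 (mod 1271)
1270 = 1024 + 128 + 64 + 32 + 16 + 4 + 2 in binary powers of 2.
So 9^1270 ≡ 206 · 493 · 206 · 329 · 288 · 206 · 81 ≡ 532 (mod 1271).
Since 532 ≠ 1, base 9 is a Fermat witness: 1271 is composite.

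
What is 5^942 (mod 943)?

558

5^1 ≡ 5 (mod 943)
5^2 ≡ 5^2 = 25 ≡ 25 (mod 943)
5^4 ≡ 25^2 = 625 ≡ 625 (mod 943)
5^8 ≡ 625^2 = 390625 ≡ 223 (mod 943)
5^16 ≡ 223^2 = 49729 ≡ 693 (mod 943)
5^32 ≡ 693^2 = 480249 ≡ 262 (mod 943)
5^64 ≡ 262^2 = 68644 ≡ 748 (mod 943)
5^128 ≡ 748^2 = 559504 ≡ 305 (mod 943)
5^256 ≡ 305^2 = 93025 ≡ 611 (mod 943)
5^512 ≡ 611^2 = 373321 ≡ 836 (mod 943)
942 = 512 + 256 + 128 + 32 + 8 + 4 + 2 in binary powers of 2.
So 5^942 ≡ 836 · 611 · 305 · 262 · 223 · 625 · 25 ≡ 558 (mod 943).
Since 558 ≠ 1, base 5 is a Fermat witness: 943 is composite.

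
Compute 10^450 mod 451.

10^1 ≡ 10 (mod 451)
10^2 ≡ 10^2 = 100 ≡ 100 (mod 451)
10^4 ≡ 100^2 = 10000 ≡ 78 (mod 451)
10^8 ≡ 78^2 = 6084 ≡ 221 (mod 451)
10^16 ≡ 221^2 = 48841 ≡ 133 (mod 451)
10^32 ≡ 133^2 = 17689 ≡ 100 (mod 451)
10^64 ≡ 100^2 = 10000 ≡ 78 (mod 451)
10^128 ≡ 78^2 = 6084 ≡ 221 (mod 451)
10^256 ≡ 221^2 = 48841 ≡ 133 (mod 451)
450 = 256 + 128 + 64 + 2 in binary powers of 2.
So 10^450 ≡ 133 · 221 · 78 · 100 ≡ 1 (mod 451).
Since the result is 1, base 10 gives no evidence that 451 is composite.

1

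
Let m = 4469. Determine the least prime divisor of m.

41

4469 is odd.
Digit sum 23, not divisible by 3.
Ends in 9: not divisible by 5.
7: 4469 = 7·638 + 3
11: 4469 = 11·406 + 3
13: 4469 = 13·343 + 10
17: 4469 = 17·262 + 15
19: 4469 = 19·235 + 4
23: 4469 = 23·194 + 7
29: 4469 = 29·154 + 3
31: 4469 = 31·144 + 5
37: 4469 = 37·120 + 29
41: 4469 = 41·109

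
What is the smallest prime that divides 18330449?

79

18330449 is odd.
Digit sum 32, not divisible by 3.
Ends in 9: not divisible by 5.
7: 18330449 = 7·2618635 + 4
11: 18330449 = 11·1666404 + 5
13: 18330449 = 13·1410034 + 7
17: 18330449 = 17·1078261 + 12
19: 18330449 = 19·964760 + 9
23: 18330449 = 23·796976 + 1
29: 18330449 = 29·632084 + 13
31: 18330449 = 31·591304 + 25
37: 18330449 = 37·495417 + 20
41: 18330449 = 41·447084 + 5
43: 18330449 = 43·426289 + 22
47: 18330449 = 47·390009 + 26
53: 18330449 = 53·345857 + 28
59: 18330449 = 59·310685 + 34
61: 18330449 = 61·300499 + 10
67: 18330449 = 67·273588 + 53
71: 18330449 = 71·258175 + 24
73: 18330449 = 73·251102 + 3
79: 18330449 = 79·232031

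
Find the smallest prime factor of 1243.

1243 is odd.
Digit sum 10, not divisible by 3.
Ends in 3: not divisible by 5.
7: 1243 = 7·177 + 4
11: 1243 = 11·113

11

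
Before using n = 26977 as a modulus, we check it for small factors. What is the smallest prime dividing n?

26977 is odd.
Digit sum 31, not divisible by 3.
Ends in 7: not divisible by 5.
7: 26977 = 7·3853 + 6
11: 26977 = 11·2452 + 5
13: 26977 = 13·2075 + 2
17: 26977 = 17·1586 + 15
19: 26977 = 19·1419 + 16
23: 26977 = 23·1172 + 21
29: 26977 = 29·930 + 7
31: 26977 = 31·870 + 7
37: 26977 = 37·729 + 4
41: 26977 = 41·657 + 40
43: 26977 = 43·627 + 16
47: 26977 = 47·573 + 46
53: 26977 = 53·509

53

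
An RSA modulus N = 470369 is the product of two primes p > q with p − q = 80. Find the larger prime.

727

Since p = q + 80, we have 470369 = q(q + 80), so q² + 80q − 470369 = 0.
Discriminant: 80² + 4·470369 = 6400 + 1881476 = 1887876; √1887876 = 1374.
q = (−80 + 1374)/2 = 647, and p = q + 80 = 727.
Check: 647 · 727 = 470369.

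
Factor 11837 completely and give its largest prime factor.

11837 = 7 · 1691
1691 = 19 · 89
89 is prime.
So 11837 = 7 · 19 · 89; the largest prime factor is 89.

89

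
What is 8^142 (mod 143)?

64

8^1 ≡ 8 (mod 143)
8^2 ≡ 8^2 = 64 ≡ 64 (mod 143)
8^4 ≡ 64^2 = 4096 ≡ 92 (mod 143)
8^8 ≡ 92^2 = 8464 ≡ 27 (mod 143)
8^16 ≡ 27^2 = 729 ≡ 14 (mod 143)
8^32 ≡ 14^2 = 196 ≡ 53 (mod 143)
8^64 ≡ 53^2 = 2809 ≡ 92 (mod 143)
8^128 ≡ 92^2 = 8464 ≡ 27 (mod 143)
142 = 128 + 8 + 4 + 2 in binary powers of 2.
So 8^142 ≡ 27 · 27 · 92 · 64 ≡ 64 (mod 143).
Since 64 ≠ 1, base 8 is a Fermat witness: 143 is composite.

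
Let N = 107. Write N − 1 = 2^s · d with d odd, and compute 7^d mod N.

107 − 1 = 106 = 2^1 · 53, so d = 53.
7^1 ≡ 7 (mod 107)
7^2 ≡ 7^2 = 49 ≡ 49 (mod 107)
7^4 ≡ 49^2 = 2401 ≡ 47 (mod 107)
7^8 ≡ 47^2 = 2209 ≡ 69 (mod 107)
7^16 ≡ 69^2 = 4761 ≡ 53 (mod 107)
7^32 ≡ 53^2 = 2809 ≡ 27 (mod 107)
53 = 32 + 16 + 4 + 1 in binary powers of 2.
So 7^53 ≡ 27 · 53 · 47 · 7 ≡ 106 (mod 107).
Since 7^d ≡ 106 (mod 107), base 7 does not prove 107 composite.

106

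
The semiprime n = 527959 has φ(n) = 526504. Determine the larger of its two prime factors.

773

φ(n) = (p−1)(q−1) = n − (p+q) + 1, so p + q = 527959 − 526504 + 1 = 1456.
p and q are the roots of t² − 1456t + 527959 = 0.
Discriminant: 1456² − 4·527959 = 2119936 − 2111836 = 8100; √8100 = 90.
q = (1456 − 90)/2 = 683, p = (1456 + 90)/2 = 773.
Check: 683 · 773 = 527959.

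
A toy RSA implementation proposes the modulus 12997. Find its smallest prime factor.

12997 is odd.
Digit sum 28, not divisible by 3.
Ends in 7: not divisible by 5.
7: 12997 = 7·1856 + 5
11: 12997 = 11·1181 + 6
13: 12997 = 13·999 + 10
17: 12997 = 17·764 + 9
19: 12997 = 19·684 + 1
23: 12997 = 23·565 + 2
29: 12997 = 29·448 + 5
31: 12997 = 31·419 + 8
37: 12997 = 37·351 + 10
41: 12997 = 41·317

41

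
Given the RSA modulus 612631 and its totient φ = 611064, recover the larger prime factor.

φ(n) = (p−1)(q−1) = n − (p+q) + 1, so p + q = 612631 − 611064 + 1 = 1568.
p and q are the roots of t² − 1568t + 612631 = 0.
Discriminant: 1568² − 4·612631 = 2458624 − 2450524 = 8100; √8100 = 90.
q = (1568 − 90)/2 = 739, p = (1568 + 90)/2 = 829.
Check: 739 · 829 = 612631.

829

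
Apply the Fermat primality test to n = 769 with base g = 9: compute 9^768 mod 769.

1

9^1 ≡ 9 (mod 769)
9^2 ≡ 9^2 = 81 ≡ 81 (mod 769)
9^4 ≡ 81^2 = 6561 ≡ 409 (mod 769)
9^8 ≡ 409^2 = 167281 ≡ 408 (mod 769)
9^16 ≡ 408^2 = 166464 ≡ 360 (mod 769)
9^32 ≡ 360^2 = 129600 ≡ 408 (mod 769)
9^64 ≡ 408^2 = 166464 ≡ 360 (mod 769)
9^128 ≡ 360^2 = 129600 ≡ 408 (mod 769)
9^256 ≡ 408^2 = 166464 ≡ 360 (mod 769)
9^512 ≡ 360^2 = 129600 ≡ 408 (mod 769)
768 = 512 + 256 in binary powers of 2.
So 9^768 ≡ 408 · 360 ≡ 1 (mod 769).
Since the result is 1, base 9 gives no evidence that 769 is composite.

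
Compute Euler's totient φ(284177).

269280

Factor: 284177 = 31 · 89 · 103.
φ(284177) = (31−1) · (89−1) · (103−1) = 30 · 88 · 102 = 269280.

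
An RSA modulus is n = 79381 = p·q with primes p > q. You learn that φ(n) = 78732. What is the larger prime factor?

φ(n) = (p−1)(q−1) = n − (p+q) + 1, so p + q = 79381 − 78732 + 1 = 650.
p and q are the roots of t² − 650t + 79381 = 0.
Discriminant: 650² − 4·79381 = 422500 − 317524 = 104976; √104976 = 324.
q = (650 − 324)/2 = 163, p = (650 + 324)/2 = 487.
Check: 163 · 487 = 79381.

487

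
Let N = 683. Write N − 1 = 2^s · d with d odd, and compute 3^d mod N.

1

683 − 1 = 682 = 2^1 · 341, so d = 341.
3^1 ≡ 3 (mod 683)
3^2 ≡ 3^2 = 9 ≡ 9 (mod 683)
3^4 ≡ 9^2 = 81 ≡ 81 (mod 683)
3^8 ≡ 81^2 = 6561 ≡ 414 (mod 683)
3^16 ≡ 414^2 = 171396 ≡ 646 (mod 683)
3^32 ≡ 646^2 = 417316 ≡ 3 (mod 683)
3^64 ≡ 3^2 = 9 ≡ 9 (mod 683)
3^128 ≡ 9^2 = 81 ≡ 81 (mod 683)
3^256 ≡ 81^2 = 6561 ≡ 414 (mod 683)
341 = 256 + 64 + 16 + 4 + 1 in binary powers of 2.
So 3^341 ≡ 414 · 9 · 646 · 81 · 3 ≡ 1 (mod 683).
Since 3^d ≡ 1 (mod 683), base 3 does not prove 683 composite.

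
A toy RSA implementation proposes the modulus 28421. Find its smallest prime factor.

28421 is odd.
Digit sum 17, not divisible by 3.
Ends in 1: not divisible by 5.
7: 28421 = 7·4060 + 1
11: 28421 = 11·2583 + 8
13: 28421 = 13·2186 + 3
17: 28421 = 17·1671 + 14
19: 28421 = 19·1495 + 16
23: 28421 = 23·1235 + 16
29: 28421 = 29·980 + 1
31: 28421 = 31·916 + 25
37: 28421 = 37·768 + 5
41: 28421 = 41·693 + 8
43: 28421 = 43·660 + 41
47: 28421 = 47·604 + 33
53: 28421 = 53·536 + 13
59: 28421 = 59·481 + 42
61: 28421 = 61·465 + 56
67: 28421 = 67·424 + 13
71: 28421 = 71·400 + 21
73: 28421 = 73·389 + 24
79: 28421 = 79·359 + 60
83: 28421 = 83·342 + 35
89: 28421 = 89·319 + 30
97: 28421 = 97·293

97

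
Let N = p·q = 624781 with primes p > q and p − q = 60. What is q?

761

Since p = q + 60, we have 624781 = q(q + 60), so q² + 60q − 624781 = 0.
Discriminant: 60² + 4·624781 = 3600 + 2499124 = 2502724; √2502724 = 1582.
q = (−60 + 1582)/2 = 761, and p = q + 60 = 821.
Check: 761 · 821 = 624781.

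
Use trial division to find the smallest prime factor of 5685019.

41

5685019 is odd.
Digit sum 34, not divisible by 3.
Ends in 9: not divisible by 5.
7: 5685019 = 7·812145 + 4
11: 5685019 = 11·516819 + 10
13: 5685019 = 13·437309 + 2
17: 5685019 = 17·334412 + 15
19: 5685019 = 19·299211 + 10
23: 5685019 = 23·247174 + 17
29: 5685019 = 29·196035 + 4
31: 5685019 = 31·183387 + 22
37: 5685019 = 37·153649 + 6
41: 5685019 = 41·138659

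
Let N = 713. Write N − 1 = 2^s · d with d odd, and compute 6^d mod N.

713 − 1 = 712 = 2^3 · 89, so d = 89.
6^1 ≡ 6 (mod 713)
6^2 ≡ 6^2 = 36 ≡ 36 (mod 713)
6^4 ≡ 36^2 = 1296 ≡ 583 (mod 713)
6^8 ≡ 583^2 = 339889 ≡ 501 (mod 713)
6^16 ≡ 501^2 = 251001 ≡ 25 (mod 713)
6^32 ≡ 25^2 = 625 ≡ 625 (mod 713)
6^64 ≡ 625^2 = 390625 ≡ 614 (mod 713)
89 = 64 + 16 + 8 + 1 in binary powers of 2.
So 6^89 ≡ 614 · 25 · 501 · 6 ≡ 305 (mod 713).
Squaring chain: 305 → 335 → 284; never reaches −1, so base 6 is a Miller–Rabin witness that 713 is composite.

305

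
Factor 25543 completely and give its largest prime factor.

89

25543 = 7 · 3649
3649 = 41 · 89
89 is prime.
So 25543 = 7 · 41 · 89; the largest prime factor is 89.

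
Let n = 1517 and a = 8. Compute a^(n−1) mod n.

8^1 ≡ 8 (mod 1517)
8^2 ≡ 8^2 = 64 ≡ 64 (mod 1517)
8^4 ≡ 64^2 = 4096 ≡ 1062 (mod 1517)
8^8 ≡ 1062^2 = 1127844 ≡ 713 (mod 1517)
8^16 ≡ 713^2 = 508369 ≡ 174 (mod 1517)
8^32 ≡ 174^2 = 30276 ≡ 1453 (mod 1517)
8^64 ≡ 1453^2 = 2111209 ≡ 1062 (mod 1517)
8^128 ≡ 1062^2 = 1127844 ≡ 713 (mod 1517)
8^256 ≡ 713^2 = 508369 ≡ 174 (mod 1517)
8^512 ≡ 174^2 = 30276 ≡ 1453 (mod 1517)
8^1024 ≡ 1453^2 = 2111209 ≡ 1062 (mod 1517)
1516 = 1024 + 256 + 128 + 64 + 32 + 8 + 4 in binary powers of 2.
So 8^1516 ≡ 1062 · 174 · 713 · 1062 · 1453 · 713 · 1062 ≡ 174 (mod 1517).
Since 174 ≠ 1, base 8 is a Fermat witness: 1517 is composite.

174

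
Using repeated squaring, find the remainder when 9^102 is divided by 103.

1

9^1 ≡ 9 (mod 103)
9^2 ≡ 9^2 = 81 ≡ 81 (mod 103)
9^4 ≡ 81^2 = 6561 ≡ 72 (mod 103)
9^8 ≡ 72^2 = 5184 ≡ 34 (mod 103)
9^16 ≡ 34^2 = 1156 ≡ 23 (mod 103)
9^32 ≡ 23^2 = 529 ≡ 14 (mod 103)
9^64 ≡ 14^2 = 196 ≡ 93 (mod 103)
102 = 64 + 32 + 4 + 2 in binary powers of 2.
So 9^102 ≡ 93 · 14 · 72 · 81 ≡ 1 (mod 103).
Since the result is 1, base 9 gives no evidence that 103 is composite.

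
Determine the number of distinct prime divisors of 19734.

5

19734 = 2 · 9867
9867 = 3 · 3289
3289 = 11 · 299
299 = 13 · 23
19734 = 2 · 3 · 11 · 13 · 23, which has 5 distinct prime factors.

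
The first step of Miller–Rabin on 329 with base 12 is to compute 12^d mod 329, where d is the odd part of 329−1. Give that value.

178

329 − 1 = 328 = 2^3 · 41, so d = 41.
12^1 ≡ 12 (mod 329)
12^2 ≡ 12^2 = 144 ≡ 144 (mod 329)
12^4 ≡ 144^2 = 20736 ≡ 9 (mod 329)
12^8 ≡ 9^2 = 81 ≡ 81 (mod 329)
12^16 ≡ 81^2 = 6561 ≡ 310 (mod 329)
12^32 ≡ 310^2 = 96100 ≡ 32 (mod 329)
41 = 32 + 8 + 1 in binary powers of 2.
So 12^41 ≡ 32 · 81 · 12 ≡ 178 (mod 329).
Squaring chain: 178 → 100 → 130; never reaches −1, so base 12 is a Miller–Rabin witness that 329 is composite.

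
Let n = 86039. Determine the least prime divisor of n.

97

86039 is odd.
Digit sum 26, not divisible by 3.
Ends in 9: not divisible by 5.
7: 86039 = 7·12291 + 2
11: 86039 = 11·7821 + 8
13: 86039 = 13·6618 + 5
17: 86039 = 17·5061 + 2
19: 86039 = 19·4528 + 7
23: 86039 = 23·3740 + 19
29: 86039 = 29·2966 + 25
31: 86039 = 31·2775 + 14
37: 86039 = 37·2325 + 14
41: 86039 = 41·2098 + 21
43: 86039 = 43·2000 + 39
47: 86039 = 47·1830 + 29
53: 86039 = 53·1623 + 20
59: 86039 = 59·1458 + 17
61: 86039 = 61·1410 + 29
67: 86039 = 67·1284 + 11
71: 86039 = 71·1211 + 58
73: 86039 = 73·1178 + 45
79: 86039 = 79·1089 + 8
83: 86039 = 83·1036 + 51
89: 86039 = 89·966 + 65
97: 86039 = 97·887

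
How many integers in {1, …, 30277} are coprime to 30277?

26112

Factor: 30277 = 13 · 17 · 137.
φ(30277) = (13−1) · (17−1) · (137−1) = 12 · 16 · 136 = 26112.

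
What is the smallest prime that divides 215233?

31

215233 is odd.
Digit sum 16, not divisible by 3.
Ends in 3: not divisible by 5.
7: 215233 = 7·30747 + 4
11: 215233 = 11·19566 + 7
13: 215233 = 13·16556 + 5
17: 215233 = 17·12660 + 13
19: 215233 = 19·11328 + 1
23: 215233 = 23·9357 + 22
29: 215233 = 29·7421 + 24
31: 215233 = 31·6943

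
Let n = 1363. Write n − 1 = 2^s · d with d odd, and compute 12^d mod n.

1363 − 1 = 1362 = 2^1 · 681, so d = 681.
12^1 ≡ 12 (mod 1363)
12^2 ≡ 12^2 = 144 ≡ 144 (mod 1363)
12^4 ≡ 144^2 = 20736 ≡ 291 (mod 1363)
12^8 ≡ 291^2 = 84681 ≡ 175 (mod 1363)
12^16 ≡ 175^2 = 30625 ≡ 639 (mod 1363)
12^32 ≡ 639^2 = 408321 ≡ 784 (mod 1363)
12^64 ≡ 784^2 = 614656 ≡ 1306 (mod 1363)
12^128 ≡ 1306^2 = 1705636 ≡ 523 (mod 1363)
12^256 ≡ 523^2 = 273529 ≡ 929 (mod 1363)
12^512 ≡ 929^2 = 863041 ≡ 262 (mod 1363)
681 = 512 + 128 + 32 + 8 + 1 in binary powers of 2.
So 12^681 ≡ 262 · 523 · 784 · 175 · 12 ≡ 824 (mod 1363).
Squaring chain: 824; never reaches −1, so base 12 is a Miller–Rabin witness that 1363 is composite.

824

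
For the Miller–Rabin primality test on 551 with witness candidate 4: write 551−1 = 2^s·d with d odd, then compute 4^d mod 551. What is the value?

551 − 1 = 550 = 2^1 · 275, so d = 275.
4^1 ≡ 4 (mod 551)
4^2 ≡ 4^2 = 16 ≡ 16 (mod 551)
4^4 ≡ 16^2 = 256 ≡ 256 (mod 551)
4^8 ≡ 256^2 = 65536 ≡ 518 (mod 551)
4^16 ≡ 518^2 = 268324 ≡ 538 (mod 551)
4^32 ≡ 538^2 = 289444 ≡ 169 (mod 551)
4^64 ≡ 169^2 = 28561 ≡ 460 (mod 551)
4^128 ≡ 460^2 = 211600 ≡ 16 (mod 551)
4^256 ≡ 16^2 = 256 ≡ 256 (mod 551)
275 = 256 + 16 + 2 + 1 in binary powers of 2.
So 4^275 ≡ 256 · 538 · 16 · 4 ≡ 245 (mod 551).
Squaring chain: 245; never reaches −1, so base 4 is a Miller–Rabin witness that 551 is composite.

245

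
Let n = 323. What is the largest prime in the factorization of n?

323 = 17 · 19
19 is prime.
So 323 = 17 · 19; the largest prime factor is 19.

19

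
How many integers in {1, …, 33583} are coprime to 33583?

29400

Factor: 33583 = 11 · 43 · 71.
φ(33583) = (11−1) · (43−1) · (71−1) = 10 · 42 · 70 = 29400.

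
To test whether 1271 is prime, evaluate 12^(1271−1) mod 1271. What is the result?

893

12^1 ≡ 12 (mod 1271)
12^2 ≡ 12^2 = 144 ≡ 144 (mod 1271)
12^4 ≡ 144^2 = 20736 ≡ 400 (mod 1271)
12^8 ≡ 400^2 = 160000 ≡ 1125 (mod 1271)
12^16 ≡ 1125^2 = 1265625 ≡ 980 (mod 1271)
12^32 ≡ 980^2 = 960400 ≡ 795 (mod 1271)
12^64 ≡ 795^2 = 632025 ≡ 338 (mod 1271)
12^128 ≡ 338^2 = 114244 ≡ 1125 (mod 1271)
12^256 ≡ 1125^2 = 1265625 ≡ 980 (mod 1271)
12^512 ≡ 980^2 = 960400 ≡ 795 (mod 1271)
12^1024 ≡ 795^2 = 632025 ≡ 338 (mod 1271)
1270 = 1024 + 128 + 64 + 32 + 16 + 4 + 2 in binary powers of 2.
So 12^1270 ≡ 338 · 1125 · 338 · 795 · 980 · 400 · 144 ≡ 893 (mod 1271).
Since 893 ≠ 1, base 12 is a Fermat witness: 1271 is composite.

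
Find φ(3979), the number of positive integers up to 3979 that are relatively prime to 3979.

Factor: 3979 = 23 · 173.
φ(3979) = (23−1) · (173−1) = 22 · 172 = 3784.

3784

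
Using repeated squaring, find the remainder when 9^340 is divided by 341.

9^1 ≡ 9 (mod 341)
9^2 ≡ 9^2 = 81 ≡ 81 (mod 341)
9^4 ≡ 81^2 = 6561 ≡ 82 (mod 341)
9^8 ≡ 82^2 = 6724 ≡ 245 (mod 341)
9^16 ≡ 245^2 = 60025 ≡ 9 (mod 341)
9^32 ≡ 9^2 = 81 ≡ 81 (mod 341)
9^64 ≡ 81^2 = 6561 ≡ 82 (mod 341)
9^128 ≡ 82^2 = 6724 ≡ 245 (mod 341)
9^256 ≡ 245^2 = 60025 ≡ 9 (mod 341)
340 = 256 + 64 + 16 + 4 in binary powers of 2.
So 9^340 ≡ 9 · 82 · 9 · 82 ≡ 67 (mod 341).
Since 67 ≠ 1, base 9 is a Fermat witness: 341 is composite.

67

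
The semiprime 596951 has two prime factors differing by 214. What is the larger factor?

Since p = q + 214, we have 596951 = q(q + 214), so q² + 214q − 596951 = 0.
Discriminant: 214² + 4·596951 = 45796 + 2387804 = 2433600; √2433600 = 1560.
q = (−214 + 1560)/2 = 673, and p = q + 214 = 887.
Check: 673 · 887 = 596951.

887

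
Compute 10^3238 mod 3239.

3091

10^1 ≡ 10 (mod 3239)
10^2 ≡ 10^2 = 100 ≡ 100 (mod 3239)
10^4 ≡ 100^2 = 10000 ≡ 283 (mod 3239)
10^8 ≡ 283^2 = 80089 ≡ 2353 (mod 3239)
10^16 ≡ 2353^2 = 5536609 ≡ 1158 (mod 3239)
10^32 ≡ 1158^2 = 1340964 ≡ 18 (mod 3239)
10^64 ≡ 18^2 = 324 ≡ 324 (mod 3239)
10^128 ≡ 324^2 = 104976 ≡ 1328 (mod 3239)
10^256 ≡ 1328^2 = 1763584 ≡ 1568 (mod 3239)
10^512 ≡ 1568^2 = 2458624 ≡ 223 (mod 3239)
10^1024 ≡ 223^2 = 49729 ≡ 1144 (mod 3239)
10^2048 ≡ 1144^2 = 1308736 ≡ 180 (mod 3239)
3238 = 2048 + 1024 + 128 + 32 + 4 + 2 in binary powers of 2.
So 10^3238 ≡ 180 · 1144 · 1328 · 18 · 283 · 100 ≡ 3091 (mod 3239).
Since 3091 ≠ 1, base 10 is a Fermat witness: 3239 is composite.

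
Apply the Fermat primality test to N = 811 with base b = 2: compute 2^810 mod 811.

1

2^1 ≡ 2 (mod 811)
2^2 ≡ 2^2 = 4 ≡ 4 (mod 811)
2^4 ≡ 4^2 = 16 ≡ 16 (mod 811)
2^8 ≡ 16^2 = 256 ≡ 256 (mod 811)
2^16 ≡ 256^2 = 65536 ≡ 656 (mod 811)
2^32 ≡ 656^2 = 430336 ≡ 506 (mod 811)
2^64 ≡ 506^2 = 256036 ≡ 571 (mod 811)
2^128 ≡ 571^2 = 326041 ≡ 19 (mod 811)
2^256 ≡ 19^2 = 361 ≡ 361 (mod 811)
2^512 ≡ 361^2 = 130321 ≡ 561 (mod 811)
810 = 512 + 256 + 32 + 8 + 2 in binary powers of 2.
So 2^810 ≡ 561 · 361 · 506 · 256 · 4 ≡ 1 (mod 811).
Since the result is 1, base 2 gives no evidence that 811 is composite.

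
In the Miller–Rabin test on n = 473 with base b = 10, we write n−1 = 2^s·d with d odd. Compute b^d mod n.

473 − 1 = 472 = 2^3 · 59, so d = 59.
10^1 ≡ 10 (mod 473)
10^2 ≡ 10^2 = 100 ≡ 100 (mod 473)
10^4 ≡ 100^2 = 10000 ≡ 67 (mod 473)
10^8 ≡ 67^2 = 4489 ≡ 232 (mod 473)
10^16 ≡ 232^2 = 53824 ≡ 375 (mod 473)
10^32 ≡ 375^2 = 140625 ≡ 144 (mod 473)
59 = 32 + 16 + 8 + 2 + 1 in binary powers of 2.
So 10^59 ≡ 144 · 375 · 232 · 100 · 10 ≡ 439 (mod 473).
Squaring chain: 439 → 210 → 111; never reaches −1, so base 10 is a Miller–Rabin witness that 473 is composite.

439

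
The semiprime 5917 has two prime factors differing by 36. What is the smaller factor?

Since p = q + 36, we have 5917 = q(q + 36), so q² + 36q − 5917 = 0.
Discriminant: 36² + 4·5917 = 1296 + 23668 = 24964; √24964 = 158.
q = (−36 + 158)/2 = 61, and p = q + 36 = 97.
Check: 61 · 97 = 5917.

61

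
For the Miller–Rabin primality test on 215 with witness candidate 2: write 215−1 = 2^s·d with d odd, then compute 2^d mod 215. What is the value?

168

215 − 1 = 214 = 2^1 · 107, so d = 107.
2^1 ≡ 2 (mod 215)
2^2 ≡ 2^2 = 4 ≡ 4 (mod 215)
2^4 ≡ 4^2 = 16 ≡ 16 (mod 215)
2^8 ≡ 16^2 = 256 ≡ 41 (mod 215)
2^16 ≡ 41^2 = 1681 ≡ 176 (mod 215)
2^32 ≡ 176^2 = 30976 ≡ 16 (mod 215)
2^64 ≡ 16^2 = 256 ≡ 41 (mod 215)
107 = 64 + 32 + 8 + 2 + 1 in binary powers of 2.
So 2^107 ≡ 41 · 16 · 41 · 4 · 2 ≡ 168 (mod 215).
Squaring chain: 168; never reaches −1, so base 2 is a Miller–Rabin witness that 215 is composite.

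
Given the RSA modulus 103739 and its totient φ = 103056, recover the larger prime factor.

φ(n) = (p−1)(q−1) = n − (p+q) + 1, so p + q = 103739 − 103056 + 1 = 684.
p and q are the roots of t² − 684t + 103739 = 0.
Discriminant: 684² − 4·103739 = 467856 − 414956 = 52900; √52900 = 230.
q = (684 − 230)/2 = 227, p = (684 + 230)/2 = 457.
Check: 227 · 457 = 103739.

457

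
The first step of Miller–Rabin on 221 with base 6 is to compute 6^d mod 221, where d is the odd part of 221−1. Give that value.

150

221 − 1 = 220 = 2^2 · 55, so d = 55.
6^1 ≡ 6 (mod 221)
6^2 ≡ 6^2 = 36 ≡ 36 (mod 221)
6^4 ≡ 36^2 = 1296 ≡ 191 (mod 221)
6^8 ≡ 191^2 = 36481 ≡ 16 (mod 221)
6^16 ≡ 16^2 = 256 ≡ 35 (mod 221)
6^32 ≡ 35^2 = 1225 ≡ 120 (mod 221)
55 = 32 + 16 + 4 + 2 + 1 in binary powers of 2.
So 6^55 ≡ 120 · 35 · 191 · 36 · 6 ≡ 150 (mod 221).
Squaring chain: 150 → 179; never reaches −1, so base 6 is a Miller–Rabin witness that 221 is composite.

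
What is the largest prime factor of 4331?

71

4331 = 61 · 71
71 is prime.
So 4331 = 61 · 71; the largest prime factor is 71.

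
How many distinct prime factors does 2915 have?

3

2915 = 5 · 583
583 = 11 · 53
2915 = 5 · 11 · 53, which has 3 distinct prime factors.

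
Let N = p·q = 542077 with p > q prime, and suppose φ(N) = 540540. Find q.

547

φ(n) = (p−1)(q−1) = n − (p+q) + 1, so p + q = 542077 − 540540 + 1 = 1538.
p and q are the roots of t² − 1538t + 542077 = 0.
Discriminant: 1538² − 4·542077 = 2365444 − 2168308 = 197136; √197136 = 444.
q = (1538 − 444)/2 = 547, p = (1538 + 444)/2 = 991.
Check: 547 · 991 = 542077.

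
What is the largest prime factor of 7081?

97

7081 = 73 · 97
97 is prime.
So 7081 = 73 · 97; the largest prime factor is 97.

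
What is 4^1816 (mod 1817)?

901

4^1 ≡ 4 (mod 1817)
4^2 ≡ 4^2 = 16 ≡ 16 (mod 1817)
4^4 ≡ 16^2 = 256 ≡ 256 (mod 1817)
4^8 ≡ 256^2 = 65536 ≡ 124 (mod 1817)
4^16 ≡ 124^2 = 15376 ≡ 840 (mod 1817)
4^32 ≡ 840^2 = 705600 ≡ 604 (mod 1817)
4^64 ≡ 604^2 = 364816 ≡ 1416 (mod 1817)
4^128 ≡ 1416^2 = 2005056 ≡ 905 (mod 1817)
4^256 ≡ 905^2 = 819025 ≡ 1375 (mod 1817)
4^512 ≡ 1375^2 = 1890625 ≡ 945 (mod 1817)
4^1024 ≡ 945^2 = 893025 ≡ 878 (mod 1817)
1816 = 1024 + 512 + 256 + 16 + 8 in binary powers of 2.
So 4^1816 ≡ 878 · 945 · 1375 · 840 · 124 ≡ 901 (mod 1817).
Since 901 ≠ 1, base 4 is a Fermat witness: 1817 is composite.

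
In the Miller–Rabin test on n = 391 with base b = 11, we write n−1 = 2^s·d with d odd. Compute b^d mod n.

391 − 1 = 390 = 2^1 · 195, so d = 195.
11^1 ≡ 11 (mod 391)
11^2 ≡ 11^2 = 121 ≡ 121 (mod 391)
11^4 ≡ 121^2 = 14641 ≡ 174 (mod 391)
11^8 ≡ 174^2 = 30276 ≡ 169 (mod 391)
11^16 ≡ 169^2 = 28561 ≡ 18 (mod 391)
11^32 ≡ 18^2 = 324 ≡ 324 (mod 391)
11^64 ≡ 324^2 = 104976 ≡ 188 (mod 391)
11^128 ≡ 188^2 = 35344 ≡ 154 (mod 391)
195 = 128 + 64 + 2 + 1 in binary powers of 2.
So 11^195 ≡ 154 · 188 · 121 · 11 ≡ 107 (mod 391).
Squaring chain: 107; never reaches −1, so base 11 is a Miller–Rabin witness that 391 is composite.

107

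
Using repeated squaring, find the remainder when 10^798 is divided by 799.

10^1 ≡ 10 (mod 799)
10^2 ≡ 10^2 = 100 ≡ 100 (mod 799)
10^4 ≡ 100^2 = 10000 ≡ 412 (mod 799)
10^8 ≡ 412^2 = 169744 ≡ 356 (mod 799)
10^16 ≡ 356^2 = 126736 ≡ 494 (mod 799)
10^32 ≡ 494^2 = 244036 ≡ 341 (mod 799)
10^64 ≡ 341^2 = 116281 ≡ 426 (mod 799)
10^128 ≡ 426^2 = 181476 ≡ 103 (mod 799)
10^256 ≡ 103^2 = 10609 ≡ 222 (mod 799)
10^512 ≡ 222^2 = 49284 ≡ 545 (mod 799)
798 = 512 + 256 + 16 + 8 + 4 + 2 in binary powers of 2.
So 10^798 ≡ 545 · 222 · 494 · 356 · 412 · 100 ≡ 212 (mod 799).
Since 212 ≠ 1, base 10 is a Fermat witness: 799 is composite.

212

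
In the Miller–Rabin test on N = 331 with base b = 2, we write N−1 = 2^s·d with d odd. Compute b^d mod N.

330

331 − 1 = 330 = 2^1 · 165, so d = 165.
2^1 ≡ 2 (mod 331)
2^2 ≡ 2^2 = 4 ≡ 4 (mod 331)
2^4 ≡ 4^2 = 16 ≡ 16 (mod 331)
2^8 ≡ 16^2 = 256 ≡ 256 (mod 331)
2^16 ≡ 256^2 = 65536 ≡ 329 (mod 331)
2^32 ≡ 329^2 = 108241 ≡ 4 (mod 331)
2^64 ≡ 4^2 = 16 ≡ 16 (mod 331)
2^128 ≡ 16^2 = 256 ≡ 256 (mod 331)
165 = 128 + 32 + 4 + 1 in binary powers of 2.
So 2^165 ≡ 256 · 4 · 16 · 2 ≡ 330 (mod 331).
Since 2^d ≡ 330 (mod 331), base 2 does not prove 331 composite.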